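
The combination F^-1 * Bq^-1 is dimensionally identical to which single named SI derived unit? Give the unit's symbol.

Ω

F = C/V (capacitance = charge per voltage),
    = A·s/(kg·m²·s⁻³·A⁻¹) (substituting C and V),
    = kg⁻¹·m⁻²·s⁴·A².
So F⁻¹ = kg·m²·s⁻⁴·A⁻².
Bq = 1/s = s⁻¹ (activity is decays per second).
So Bq⁻¹ = s.
Combining: F⁻¹·Bq⁻¹ = (kg·m²·s⁻⁴·A⁻²) · s = kg·m²·s⁻³·A⁻².
kg·m²·s⁻³·A⁻² is the base-SI form of the ohm.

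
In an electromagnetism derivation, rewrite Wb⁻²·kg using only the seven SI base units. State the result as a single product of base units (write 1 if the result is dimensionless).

kg⁻¹·m⁻⁴·s⁴·A²

Wb = V·s (flux: a volt is a weber per second),
    = kg·m²·s⁻²·A⁻¹.
So Wb⁻² = kg⁻²·m⁻⁴·s⁴·A².
Combining: Wb⁻²·kg = (kg⁻²·m⁻⁴·s⁴·A²) · kg = kg⁻¹·m⁻⁴·s⁴·A².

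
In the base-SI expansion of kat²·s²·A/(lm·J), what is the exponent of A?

kat = mol/s = s⁻¹·mol (catalytic activity).
So kat² = s⁻²·mol².
lm = cd·sr = cd (luminous flux; sr is dimensionless).
So lm⁻¹ = cd⁻¹.
J = N·m (work = force × distance),
    = kg·m²·s⁻².
So J⁻¹ = kg⁻¹·m⁻²·s².
Combining: kat²·lm⁻¹·J⁻¹·s²·A = (s⁻²·mol²) · cd⁻¹ · (kg⁻¹·m⁻²·s²) · s² · A = kg⁻¹·m⁻²·s²·A·mol²·cd⁻¹.
The exponent of A is 1.

1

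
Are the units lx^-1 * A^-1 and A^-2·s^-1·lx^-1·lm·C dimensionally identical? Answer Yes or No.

No

Left side:
  lx = lm/m² (illuminance = luminous flux per area),
      = m⁻²·cd.
  So lx⁻¹ = m²·cd⁻¹.
  Combining: lx⁻¹·A⁻¹ = (m²·cd⁻¹) · A⁻¹ = m²·A⁻¹·cd⁻¹.
Right side:
  lx = lm/m² (illuminance = luminous flux per area),
      = m⁻²·cd.
  So lx⁻¹ = m²·cd⁻¹.
  lm = cd·sr = cd (luminous flux; sr is dimensionless).
  C = A·s = s·A (charge = current × time).
  Combining: A⁻²·s⁻¹·lx⁻¹·lm·C = A⁻² · s⁻¹ · (m²·cd⁻¹) · cd · (s·A) = m²·A⁻¹.
Left is m²·A⁻¹·cd⁻¹; right is m²·A⁻¹ — different.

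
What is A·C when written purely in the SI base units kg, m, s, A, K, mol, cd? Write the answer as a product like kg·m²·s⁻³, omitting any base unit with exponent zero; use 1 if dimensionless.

C = A·s = s·A (charge = current × time).
Combining: A·C = A · (s·A) = s·A².

s·A²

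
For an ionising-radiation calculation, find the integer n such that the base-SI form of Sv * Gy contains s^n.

Sv = J/kg (equivalent dose = energy per mass),
    = m²·s⁻².
Gy = J/kg (absorbed dose = energy per mass),
    = m²·s⁻².
Combining: Sv·Gy = (m²·s⁻²) · (m²·s⁻²) = m⁴·s⁻⁴.
The exponent of s is -4.

-4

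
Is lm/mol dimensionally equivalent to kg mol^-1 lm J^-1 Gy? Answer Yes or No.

Yes

Left side:
  lm = cd.
  Combining: mol⁻¹·lm = mol⁻¹ · cd = mol⁻¹·cd.
Right side:
  lm = cd.
  J = kg·m²·s⁻².
  So J⁻¹ = kg⁻¹·m⁻²·s².
  Gy = m²·s⁻².
  Combining: kg·mol⁻¹·lm·J⁻¹·Gy = kg · mol⁻¹ · cd · (kg⁻¹·m⁻²·s²) · (m²·s⁻²) = mol⁻¹·cd.
Both reduce to mol⁻¹·cd.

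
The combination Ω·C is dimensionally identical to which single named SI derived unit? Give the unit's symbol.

Ω = V/A (resistance = voltage per current),
    = kg·m²·s⁻³·A⁻².
C = A·s = s·A (charge = current × time).
Combining: Ω·C = (kg·m²·s⁻³·A⁻²) · (s·A) = kg·m²·s⁻²·A⁻¹.
kg·m²·s⁻²·A⁻¹ is the base-SI form of the weber.

Wb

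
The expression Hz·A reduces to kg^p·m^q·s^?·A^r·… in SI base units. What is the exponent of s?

-1

Hz = 1/s = s⁻¹ (frequency is cycles per second).
Combining: Hz·A = s⁻¹ · A = s⁻¹·A.
The exponent of s is -1.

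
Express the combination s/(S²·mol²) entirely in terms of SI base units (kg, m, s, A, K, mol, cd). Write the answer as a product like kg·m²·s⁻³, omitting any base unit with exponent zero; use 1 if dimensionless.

S = kg⁻¹·m⁻²·s³·A².
So S⁻² = kg²·m⁴·s⁻⁶·A⁻⁴.
Combining: S⁻²·mol⁻²·s = (kg²·m⁴·s⁻⁶·A⁻⁴) · mol⁻² · s = kg²·m⁴·s⁻⁵·A⁻⁴·mol⁻².

kg²·m⁴·s⁻⁵·A⁻⁴·mol⁻²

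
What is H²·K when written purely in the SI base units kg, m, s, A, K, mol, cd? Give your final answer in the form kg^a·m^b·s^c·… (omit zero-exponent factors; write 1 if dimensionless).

H = Wb/A (inductance = flux per current),
    = kg·m²·s⁻²·A⁻².
So H² = kg²·m⁴·s⁻⁴·A⁻⁴.
Combining: H²·K = (kg²·m⁴·s⁻⁴·A⁻⁴) · K = kg²·m⁴·s⁻⁴·A⁻⁴·K.

kg²·m⁴·s⁻⁴·A⁻⁴·K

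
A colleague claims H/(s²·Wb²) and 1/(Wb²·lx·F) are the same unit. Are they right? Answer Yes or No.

Left side:
  H = Wb/A (inductance = flux per current),
      = kg·m²·s⁻²·A⁻².
  Wb = V·s (flux: a volt is a weber per second),
      = kg·m²·s⁻²·A⁻¹.
  So Wb⁻² = kg⁻²·m⁻⁴·s⁴·A².
  Combining: s⁻²·H·Wb⁻² = s⁻² · (kg·m²·s⁻²·A⁻²) · (kg⁻²·m⁻⁴·s⁴·A²) = kg⁻¹·m⁻².
Right side:
  Wb = kg·m²·s⁻²·A⁻¹.
  So Wb⁻² = kg⁻²·m⁻⁴·s⁴·A².
  lx = m⁻²·cd.
  So lx⁻¹ = m²·cd⁻¹.
  F = kg⁻¹·m⁻²·s⁴·A².
  So F⁻¹ = kg·m²·s⁻⁴·A⁻².
  Combining: Wb⁻²·lx⁻¹·F⁻¹ = (kg⁻²·m⁻⁴·s⁴·A²) · (m²·cd⁻¹) · (kg·m²·s⁻⁴·A⁻²) = kg⁻¹·cd⁻¹.
Left is kg⁻¹·m⁻²; right is kg⁻¹·cd⁻¹ — different.

No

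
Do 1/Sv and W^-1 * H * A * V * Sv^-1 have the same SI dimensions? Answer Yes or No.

Left side:
  Sv = J/kg (equivalent dose = energy per mass),
      = m²·s⁻².
  So Sv⁻¹ = m⁻²·s².
Right side:
  W = J/s (power = energy per time),
      = kg·m²·s⁻³.
  So W⁻¹ = kg⁻¹·m⁻²·s³.
  H = Wb/A (inductance = flux per current),
      = kg·m²·s⁻²·A⁻².
  V = W/A (potential = power per current),
      = kg·m²·s⁻³·A⁻¹.
  Sv = J/kg (equivalent dose = energy per mass),
      = m²·s⁻².
  So Sv⁻¹ = m⁻²·s².
  Combining: W⁻¹·H·A·V·Sv⁻¹ = (kg⁻¹·m⁻²·s³) · (kg·m²·s⁻²·A⁻²) · A · (kg·m²·s⁻³·A⁻¹) · (m⁻²·s²) = kg·A⁻².
Left is m⁻²·s²; right is kg·A⁻² — different.

No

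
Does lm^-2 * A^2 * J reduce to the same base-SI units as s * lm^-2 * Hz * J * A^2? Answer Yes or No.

Yes

Left side:
  lm = cd·sr = cd (luminous flux; sr is dimensionless).
  So lm⁻² = cd⁻².
  J = N·m (work = force × distance),
      = kg·m²·s⁻².
  Combining: lm⁻²·A²·J = cd⁻² · A² · (kg·m²·s⁻²) = kg·m²·s⁻²·A²·cd⁻².
Right side:
  lm = cd.
  So lm⁻² = cd⁻².
  Hz = s⁻¹.
  J = kg·m²·s⁻².
  Combining: s·lm⁻²·Hz·J·A² = s · cd⁻² · s⁻¹ · (kg·m²·s⁻²) · A² = kg·m²·s⁻²·A²·cd⁻².
Both reduce to kg·m²·s⁻²·A²·cd⁻².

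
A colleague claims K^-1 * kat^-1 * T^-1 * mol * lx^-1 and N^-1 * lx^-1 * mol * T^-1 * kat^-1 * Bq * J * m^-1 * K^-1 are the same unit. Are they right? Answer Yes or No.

Left side:
  kat = mol/s = s⁻¹·mol (catalytic activity).
  So kat⁻¹ = s·mol⁻¹.
  T = Wb/m² (flux density = flux per area),
      = kg·s⁻²·A⁻¹.
  So T⁻¹ = kg⁻¹·s²·A.
  lx = lm/m² (illuminance = luminous flux per area),
      = m⁻²·cd.
  So lx⁻¹ = m²·cd⁻¹.
  Combining: K⁻¹·kat⁻¹·T⁻¹·mol·lx⁻¹ = K⁻¹ · (s·mol⁻¹) · (kg⁻¹·s²·A) · mol · (m²·cd⁻¹) = kg⁻¹·m²·s³·A·K⁻¹·cd⁻¹.
Right side:
  N = kg·m/s² = kg·m·s⁻² (force = mass × acceleration).
  So N⁻¹ = kg⁻¹·m⁻¹·s².
  lx = lm/m² (illuminance = luminous flux per area),
      = m⁻²·cd.
  So lx⁻¹ = m²·cd⁻¹.
  T = Wb/m² (flux density = flux per area),
      = kg·s⁻²·A⁻¹.
  So T⁻¹ = kg⁻¹·s²·A.
  kat = mol/s = s⁻¹·mol (catalytic activity).
  So kat⁻¹ = s·mol⁻¹.
  Bq = 1/s = s⁻¹ (activity is decays per second).
  J = N·m (work = force × distance),
      = kg·m²·s⁻².
  Combining: N⁻¹·lx⁻¹·mol·T⁻¹·kat⁻¹·Bq·J·m⁻¹·K⁻¹ = (kg⁻¹·m⁻¹·s²) · (m²·cd⁻¹) · mol · (kg⁻¹·s²·A) · (s·mol⁻¹) · s⁻¹ · (kg·m²·s⁻²) · m⁻¹ · K⁻¹ = kg⁻¹·m²·s²·A·K⁻¹·cd⁻¹.
Left is kg⁻¹·m²·s³·A·K⁻¹·cd⁻¹; right is kg⁻¹·m²·s²·A·K⁻¹·cd⁻¹ — different.

No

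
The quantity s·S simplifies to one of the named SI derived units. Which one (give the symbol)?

S = 1/Ω (conductance is reciprocal resistance),
    = kg⁻¹·m⁻²·s³·A².
Combining: s·S = s · (kg⁻¹·m⁻²·s³·A²) = kg⁻¹·m⁻²·s⁴·A².
kg⁻¹·m⁻²·s⁴·A² is the base-SI form of the farad.

F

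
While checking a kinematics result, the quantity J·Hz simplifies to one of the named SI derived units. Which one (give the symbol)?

J = N·m (work = force × distance),
    = kg·m²·s⁻².
Hz = 1/s = s⁻¹ (frequency is cycles per second).
Combining: J·Hz = (kg·m²·s⁻²) · s⁻¹ = kg·m²·s⁻³.
kg·m²·s⁻³ is the base-SI form of the watt.

W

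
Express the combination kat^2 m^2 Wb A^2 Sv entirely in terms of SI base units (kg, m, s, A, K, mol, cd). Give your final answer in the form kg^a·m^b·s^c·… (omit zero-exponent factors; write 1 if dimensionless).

kat = s⁻¹·mol.
So kat² = s⁻²·mol².
Wb = kg·m²·s⁻²·A⁻¹.
Sv = m²·s⁻².
Combining: kat²·m²·Wb·A²·Sv = (s⁻²·mol²) · m² · (kg·m²·s⁻²·A⁻¹) · A² · (m²·s⁻²) = kg·m⁶·s⁻⁶·A·mol².

kg·m⁶·s⁻⁶·A·mol²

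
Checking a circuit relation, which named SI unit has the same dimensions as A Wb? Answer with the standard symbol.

J

Wb = V·s (flux: a volt is a weber per second),
    = kg·m²·s⁻²·A⁻¹.
Combining: A·Wb = A · (kg·m²·s⁻²·A⁻¹) = kg·m²·s⁻².
kg·m²·s⁻² is the base-SI form of the joule.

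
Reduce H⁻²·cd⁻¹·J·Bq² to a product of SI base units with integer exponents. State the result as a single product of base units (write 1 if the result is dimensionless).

H = Wb/A (inductance = flux per current),
    = kg·m²·s⁻²·A⁻².
So H⁻² = kg⁻²·m⁻⁴·s⁴·A⁴.
J = N·m (work = force × distance),
    = kg·m²·s⁻².
Bq = 1/s = s⁻¹ (activity is decays per second).
So Bq² = s⁻².
Combining: H⁻²·cd⁻¹·J·Bq² = (kg⁻²·m⁻⁴·s⁴·A⁴) · cd⁻¹ · (kg·m²·s⁻²) · s⁻² = kg⁻¹·m⁻²·A⁴·cd⁻¹.

kg⁻¹·m⁻²·A⁴·cd⁻¹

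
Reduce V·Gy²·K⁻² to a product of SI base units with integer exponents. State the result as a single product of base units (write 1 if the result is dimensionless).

V = W/A (potential = power per current),
    = kg·m²·s⁻³·A⁻¹.
Gy = J/kg (absorbed dose = energy per mass),
    = m²·s⁻².
So Gy² = m⁴·s⁻⁴.
Combining: V·Gy²·K⁻² = (kg·m²·s⁻³·A⁻¹) · (m⁴·s⁻⁴) · K⁻² = kg·m⁶·s⁻⁷·A⁻¹·K⁻².

kg·m⁶·s⁻⁷·A⁻¹·K⁻²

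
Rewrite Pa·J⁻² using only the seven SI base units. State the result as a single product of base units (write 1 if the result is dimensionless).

Pa = kg·m⁻¹·s⁻².
J = kg·m²·s⁻².
So J⁻² = kg⁻²·m⁻⁴·s⁴.
Combining: Pa·J⁻² = (kg·m⁻¹·s⁻²) · (kg⁻²·m⁻⁴·s⁴) = kg⁻¹·m⁻⁵·s².

kg⁻¹·m⁻⁵·s²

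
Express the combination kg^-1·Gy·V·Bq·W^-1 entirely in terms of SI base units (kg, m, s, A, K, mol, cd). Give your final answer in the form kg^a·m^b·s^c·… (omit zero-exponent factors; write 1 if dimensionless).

Gy = J/kg (absorbed dose = energy per mass),
    = m²·s⁻².
V = W/A (potential = power per current),
    = kg·m²·s⁻³·A⁻¹.
Bq = 1/s = s⁻¹ (activity is decays per second).
W = J/s (power = energy per time),
    = kg·m²·s⁻³.
So W⁻¹ = kg⁻¹·m⁻²·s³.
Combining: kg⁻¹·Gy·V·Bq·W⁻¹ = kg⁻¹ · (m²·s⁻²) · (kg·m²·s⁻³·A⁻¹) · s⁻¹ · (kg⁻¹·m⁻²·s³) = kg⁻¹·m²·s⁻³·A⁻¹.

kg⁻¹·m²·s⁻³·A⁻¹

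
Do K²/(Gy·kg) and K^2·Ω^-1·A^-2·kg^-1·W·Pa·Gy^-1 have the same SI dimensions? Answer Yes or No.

Left side:
  Gy = J/kg (absorbed dose = energy per mass),
      = m²·s⁻².
  So Gy⁻¹ = m⁻²·s².
  Combining: Gy⁻¹·K²·kg⁻¹ = (m⁻²·s²) · K² · kg⁻¹ = kg⁻¹·m⁻²·s²·K².
Right side:
  Ω = kg·m²·s⁻³·A⁻².
  So Ω⁻¹ = kg⁻¹·m⁻²·s³·A².
  W = kg·m²·s⁻³.
  Pa = kg·m⁻¹·s⁻².
  Gy = m²·s⁻².
  So Gy⁻¹ = m⁻²·s².
  Combining: K²·Ω⁻¹·A⁻²·kg⁻¹·W·Pa·Gy⁻¹ = K² · (kg⁻¹·m⁻²·s³·A²) · A⁻² · kg⁻¹ · (kg·m²·s⁻³) · (kg·m⁻¹·s⁻²) · (m⁻²·s²) = m⁻³·K².
Left is kg⁻¹·m⁻²·s²·K²; right is m⁻³·K² — different.

No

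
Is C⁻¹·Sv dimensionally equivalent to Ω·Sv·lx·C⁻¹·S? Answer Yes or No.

Left side:
  C = s·A.
  So C⁻¹ = s⁻¹·A⁻¹.
  Sv = m²·s⁻².
  Combining: C⁻¹·Sv = (s⁻¹·A⁻¹) · (m²·s⁻²) = m²·s⁻³·A⁻¹.
Right side:
  Ω = kg·m²·s⁻³·A⁻².
  Sv = m²·s⁻².
  lx = m⁻²·cd.
  C = s·A.
  So C⁻¹ = s⁻¹·A⁻¹.
  S = kg⁻¹·m⁻²·s³·A².
  Combining: Ω·Sv·lx·C⁻¹·S = (kg·m²·s⁻³·A⁻²) · (m²·s⁻²) · (m⁻²·cd) · (s⁻¹·A⁻¹) · (kg⁻¹·m⁻²·s³·A²) = s⁻³·A⁻¹·cd.
Left is m²·s⁻³·A⁻¹; right is s⁻³·A⁻¹·cd — different.

No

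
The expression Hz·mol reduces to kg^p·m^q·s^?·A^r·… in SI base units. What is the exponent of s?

-1

Hz = 1/s = s⁻¹ (frequency is cycles per second).
Combining: Hz·mol = s⁻¹ · mol = s⁻¹·mol.
The exponent of s is -1.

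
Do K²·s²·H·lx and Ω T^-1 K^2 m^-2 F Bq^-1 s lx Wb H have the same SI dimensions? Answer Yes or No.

No

Left side:
  H = Wb/A (inductance = flux per current),
      = kg·m²·s⁻²·A⁻².
  lx = lm/m² (illuminance = luminous flux per area),
      = m⁻²·cd.
  Combining: K²·s²·H·lx = K² · s² · (kg·m²·s⁻²·A⁻²) · (m⁻²·cd) = kg·A⁻²·K²·cd.
Right side:
  Ω = V/A (resistance = voltage per current),
      = kg·m²·s⁻³·A⁻².
  T = Wb/m² (flux density = flux per area),
      = kg·s⁻²·A⁻¹.
  So T⁻¹ = kg⁻¹·s²·A.
  F = C/V (capacitance = charge per voltage),
      = A·s/(kg·m²·s⁻³·A⁻¹) (substituting C and V),
      = kg⁻¹·m⁻²·s⁴·A².
  Bq = 1/s = s⁻¹ (activity is decays per second).
  So Bq⁻¹ = s.
  lx = lm/m² (illuminance = luminous flux per area),
      = m⁻²·cd.
  Wb = V·s (flux: a volt is a weber per second),
      = kg·m²·s⁻²·A⁻¹.
  H = Wb/A (inductance = flux per current),
      = kg·m²·s⁻²·A⁻².
  Combining: Ω·T⁻¹·K²·m⁻²·F·Bq⁻¹·s·lx·Wb·H = (kg·m²·s⁻³·A⁻²) · (kg⁻¹·s²·A) · K² · m⁻² · (kg⁻¹·m⁻²·s⁴·A²) · s · s · (m⁻²·cd) · (kg·m²·s⁻²·A⁻¹) · (kg·m²·s⁻²·A⁻²) = kg·s·A⁻²·K²·cd.
Left is kg·A⁻²·K²·cd; right is kg·s·A⁻²·K²·cd — different.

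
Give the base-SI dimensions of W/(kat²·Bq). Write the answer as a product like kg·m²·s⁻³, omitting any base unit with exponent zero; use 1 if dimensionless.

kat = mol/s = s⁻¹·mol (catalytic activity).
So kat⁻² = s²·mol⁻².
W = J/s (power = energy per time),
    = kg·m²·s⁻³.
Bq = 1/s = s⁻¹ (activity is decays per second).
So Bq⁻¹ = s.
Combining: kat⁻²·W·Bq⁻¹ = (s²·mol⁻²) · (kg·m²·s⁻³) · s = kg·m²·mol⁻².

kg·m²·mol⁻²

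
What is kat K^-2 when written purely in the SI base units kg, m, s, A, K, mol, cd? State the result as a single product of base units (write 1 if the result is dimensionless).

s⁻¹·K⁻²·mol

kat = mol/s = s⁻¹·mol (catalytic activity).
Combining: kat·K⁻² = (s⁻¹·mol) · K⁻² = s⁻¹·K⁻²·mol.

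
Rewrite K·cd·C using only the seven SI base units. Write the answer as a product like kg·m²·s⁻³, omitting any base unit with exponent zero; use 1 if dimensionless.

s·A·K·cd

C = A·s = s·A (charge = current × time).
Combining: K·cd·C = K · cd · (s·A) = s·A·K·cd.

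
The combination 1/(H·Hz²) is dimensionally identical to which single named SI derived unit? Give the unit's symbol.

F

H = Wb/A (inductance = flux per current),
    = kg·m²·s⁻²·A⁻².
So H⁻¹ = kg⁻¹·m⁻²·s²·A².
Hz = 1/s = s⁻¹ (frequency is cycles per second).
So Hz⁻² = s².
Combining: H⁻¹·Hz⁻² = (kg⁻¹·m⁻²·s²·A²) · s² = kg⁻¹·m⁻²·s⁴·A².
kg⁻¹·m⁻²·s⁴·A² is the base-SI form of the farad.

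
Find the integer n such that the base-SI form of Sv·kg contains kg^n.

1

Sv = J/kg (equivalent dose = energy per mass),
    = m²·s⁻².
Combining: Sv·kg = (m²·s⁻²) · kg = kg·m²·s⁻².
The exponent of kg is 1.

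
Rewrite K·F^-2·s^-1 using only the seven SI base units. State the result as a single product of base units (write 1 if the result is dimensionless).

F = C/V (capacitance = charge per voltage),
    = A·s/(kg·m²·s⁻³·A⁻¹) (substituting C and V),
    = kg⁻¹·m⁻²·s⁴·A².
So F⁻² = kg²·m⁴·s⁻⁸·A⁻⁴.
Combining: K·F⁻²·s⁻¹ = K · (kg²·m⁴·s⁻⁸·A⁻⁴) · s⁻¹ = kg²·m⁴·s⁻⁹·A⁻⁴·K.

kg²·m⁴·s⁻⁹·A⁻⁴·K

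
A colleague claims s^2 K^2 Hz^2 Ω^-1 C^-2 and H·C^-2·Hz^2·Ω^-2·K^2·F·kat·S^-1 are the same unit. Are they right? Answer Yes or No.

No

Left side:
  Hz = 1/s = s⁻¹ (frequency is cycles per second).
  So Hz² = s⁻².
  Ω = V/A (resistance = voltage per current),
      = kg·m²·s⁻³·A⁻².
  So Ω⁻¹ = kg⁻¹·m⁻²·s³·A².
  C = A·s = s·A (charge = current × time).
  So C⁻² = s⁻²·A⁻².
  Combining: s²·K²·Hz²·Ω⁻¹·C⁻² = s² · K² · s⁻² · (kg⁻¹·m⁻²·s³·A²) · (s⁻²·A⁻²) = kg⁻¹·m⁻²·s·K².
Right side:
  H = Wb/A (inductance = flux per current),
      = kg·m²·s⁻²·A⁻².
  C = A·s = s·A (charge = current × time).
  So C⁻² = s⁻²·A⁻².
  Hz = 1/s = s⁻¹ (frequency is cycles per second).
  So Hz² = s⁻².
  Ω = V/A (resistance = voltage per current),
      = kg·m²·s⁻³·A⁻².
  So Ω⁻² = kg⁻²·m⁻⁴·s⁶·A⁴.
  F = C/V (capacitance = charge per voltage),
      = A·s/(kg·m²·s⁻³·A⁻¹) (substituting C and V),
      = kg⁻¹·m⁻²·s⁴·A².
  kat = mol/s = s⁻¹·mol (catalytic activity).
  S = 1/Ω (conductance is reciprocal resistance),
      = kg⁻¹·m⁻²·s³·A².
  So S⁻¹ = kg·m²·s⁻³·A⁻².
  Combining: H·C⁻²·Hz²·Ω⁻²·K²·F·kat·S⁻¹ = (kg·m²·s⁻²·A⁻²) · (s⁻²·A⁻²) · s⁻² · (kg⁻²·m⁻⁴·s⁶·A⁴) · K² · (kg⁻¹·m⁻²·s⁴·A²) · (s⁻¹·mol) · (kg·m²·s⁻³·A⁻²) = kg⁻¹·m⁻²·K²·mol.
Left is kg⁻¹·m⁻²·s·K²; right is kg⁻¹·m⁻²·K²·mol — different.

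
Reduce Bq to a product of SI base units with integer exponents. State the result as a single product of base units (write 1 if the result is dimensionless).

Bq = 1/s = s⁻¹ (activity is decays per second).

s⁻¹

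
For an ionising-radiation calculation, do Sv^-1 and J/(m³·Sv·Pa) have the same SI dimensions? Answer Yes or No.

Yes

Left side:
  Sv = J/kg (equivalent dose = energy per mass),
      = m²·s⁻².
  So Sv⁻¹ = m⁻²·s².
Right side:
  Sv = m²·s⁻².
  So Sv⁻¹ = m⁻²·s².
  Pa = kg·m⁻¹·s⁻².
  So Pa⁻¹ = kg⁻¹·m·s².
  J = kg·m²·s⁻².
  Combining: m⁻³·Sv⁻¹·Pa⁻¹·J = m⁻³ · (m⁻²·s²) · (kg⁻¹·m·s²) · (kg·m²·s⁻²) = m⁻²·s².
Both reduce to m⁻²·s².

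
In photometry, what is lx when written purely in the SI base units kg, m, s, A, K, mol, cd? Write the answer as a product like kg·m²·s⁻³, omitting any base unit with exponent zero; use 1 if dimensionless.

m⁻²·cd

lx = m⁻²·cd.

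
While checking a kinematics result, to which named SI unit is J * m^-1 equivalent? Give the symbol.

N

J = kg·m²·s⁻².
Combining: J·m⁻¹ = (kg·m²·s⁻²) · m⁻¹ = kg·m·s⁻².
kg·m·s⁻² is the base-SI form of the newton.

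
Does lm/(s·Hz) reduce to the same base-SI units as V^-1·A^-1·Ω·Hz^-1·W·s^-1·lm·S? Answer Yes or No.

Left side:
  Hz = s⁻¹.
  So Hz⁻¹ = s.
  lm = cd.
  Combining: s⁻¹·Hz⁻¹·lm = s⁻¹ · s · cd = cd.
Right side:
  V = kg·m²·s⁻³·A⁻¹.
  So V⁻¹ = kg⁻¹·m⁻²·s³·A.
  Ω = kg·m²·s⁻³·A⁻².
  Hz = s⁻¹.
  So Hz⁻¹ = s.
  W = kg·m²·s⁻³.
  lm = cd.
  S = kg⁻¹·m⁻²·s³·A².
  Combining: V⁻¹·A⁻¹·Ω·Hz⁻¹·W·s⁻¹·lm·S = (kg⁻¹·m⁻²·s³·A) · A⁻¹ · (kg·m²·s⁻³·A⁻²) · s · (kg·m²·s⁻³) · s⁻¹ · cd · (kg⁻¹·m⁻²·s³·A²) = cd.
Both reduce to cd.

Yes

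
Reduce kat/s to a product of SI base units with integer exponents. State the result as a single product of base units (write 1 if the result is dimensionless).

s⁻²·mol

kat = mol/s = s⁻¹·mol (catalytic activity).
Combining: s⁻¹·kat = s⁻¹ · (s⁻¹·mol) = s⁻²·mol.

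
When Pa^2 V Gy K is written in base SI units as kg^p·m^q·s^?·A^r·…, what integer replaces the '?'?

Pa = kg·m⁻¹·s⁻².
So Pa² = kg²·m⁻²·s⁻⁴.
V = kg·m²·s⁻³·A⁻¹.
Gy = m²·s⁻².
Combining: Pa²·V·Gy·K = (kg²·m⁻²·s⁻⁴) · (kg·m²·s⁻³·A⁻¹) · (m²·s⁻²) · K = kg³·m²·s⁻⁹·A⁻¹·K.
The exponent of s is -9.

-9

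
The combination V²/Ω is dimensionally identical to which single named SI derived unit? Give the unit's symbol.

V = kg·m²·s⁻³·A⁻¹.
So V² = kg²·m⁴·s⁻⁶·A⁻².
Ω = kg·m²·s⁻³·A⁻².
So Ω⁻¹ = kg⁻¹·m⁻²·s³·A².
Combining: V²·Ω⁻¹ = (kg²·m⁴·s⁻⁶·A⁻²) · (kg⁻¹·m⁻²·s³·A²) = kg·m²·s⁻³.
kg·m²·s⁻³ is the base-SI form of the watt.

W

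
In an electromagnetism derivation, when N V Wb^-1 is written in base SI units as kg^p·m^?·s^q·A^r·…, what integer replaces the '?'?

1

N = kg·m·s⁻².
V = kg·m²·s⁻³·A⁻¹.
Wb = kg·m²·s⁻²·A⁻¹.
So Wb⁻¹ = kg⁻¹·m⁻²·s²·A.
Combining: N·V·Wb⁻¹ = (kg·m·s⁻²) · (kg·m²·s⁻³·A⁻¹) · (kg⁻¹·m⁻²·s²·A) = kg·m·s⁻³.
The exponent of m is 1.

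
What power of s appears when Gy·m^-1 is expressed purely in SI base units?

Gy = m²·s⁻².
Combining: Gy·m⁻¹ = (m²·s⁻²) · m⁻¹ = m·s⁻².
The exponent of s is -2.

-2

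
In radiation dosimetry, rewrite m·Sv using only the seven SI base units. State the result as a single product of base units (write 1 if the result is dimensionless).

Sv = m²·s⁻².
Combining: m·Sv = m · (m²·s⁻²) = m³·s⁻².

m³·s⁻²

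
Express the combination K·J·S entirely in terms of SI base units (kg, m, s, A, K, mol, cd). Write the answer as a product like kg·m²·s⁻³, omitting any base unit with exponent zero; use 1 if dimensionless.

J = N·m (work = force × distance),
    = kg·m²·s⁻².
S = 1/Ω (conductance is reciprocal resistance),
    = kg⁻¹·m⁻²·s³·A².
Combining: K·J·S = K · (kg·m²·s⁻²) · (kg⁻¹·m⁻²·s³·A²) = s·A²·K.

s·A²·K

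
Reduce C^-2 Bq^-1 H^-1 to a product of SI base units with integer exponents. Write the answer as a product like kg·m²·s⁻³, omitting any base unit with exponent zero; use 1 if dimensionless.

kg⁻¹·m⁻²·s

C = s·A.
So C⁻² = s⁻²·A⁻².
Bq = s⁻¹.
So Bq⁻¹ = s.
H = kg·m²·s⁻²·A⁻².
So H⁻¹ = kg⁻¹·m⁻²·s²·A².
Combining: C⁻²·Bq⁻¹·H⁻¹ = (s⁻²·A⁻²) · s · (kg⁻¹·m⁻²·s²·A²) = kg⁻¹·m⁻²·s.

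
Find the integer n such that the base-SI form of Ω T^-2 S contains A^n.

Ω = V/A (resistance = voltage per current),
    = kg·m²·s⁻³·A⁻².
T = Wb/m² (flux density = flux per area),
    = kg·s⁻²·A⁻¹.
So T⁻² = kg⁻²·s⁴·A².
S = 1/Ω (conductance is reciprocal resistance),
    = kg⁻¹·m⁻²·s³·A².
Combining: Ω·T⁻²·S = (kg·m²·s⁻³·A⁻²) · (kg⁻²·s⁴·A²) · (kg⁻¹·m⁻²·s³·A²) = kg⁻²·s⁴·A².
The exponent of A is 2.

2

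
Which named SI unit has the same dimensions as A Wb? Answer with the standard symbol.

Wb = V·s (flux: a volt is a weber per second),
    = kg·m²·s⁻²·A⁻¹.
Combining: A·Wb = A · (kg·m²·s⁻²·A⁻¹) = kg·m²·s⁻².
kg·m²·s⁻² is the base-SI form of the joule.

J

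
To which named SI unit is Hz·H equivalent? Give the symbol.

Hz = 1/s = s⁻¹ (frequency is cycles per second).
H = Wb/A (inductance = flux per current),
    = kg·m²·s⁻²·A⁻².
Combining: Hz·H = s⁻¹ · (kg·m²·s⁻²·A⁻²) = kg·m²·s⁻³·A⁻².
kg·m²·s⁻³·A⁻² is the base-SI form of the ohm.

Ω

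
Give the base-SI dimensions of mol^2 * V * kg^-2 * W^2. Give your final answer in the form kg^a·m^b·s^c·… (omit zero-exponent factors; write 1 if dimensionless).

V = W/A (potential = power per current),
    = kg·m²·s⁻³·A⁻¹.
W = J/s (power = energy per time),
    = kg·m²·s⁻³.
So W² = kg²·m⁴·s⁻⁶.
Combining: mol²·V·kg⁻²·W² = mol² · (kg·m²·s⁻³·A⁻¹) · kg⁻² · (kg²·m⁴·s⁻⁶) = kg·m⁶·s⁻⁹·A⁻¹·mol².

kg·m⁶·s⁻⁹·A⁻¹·mol²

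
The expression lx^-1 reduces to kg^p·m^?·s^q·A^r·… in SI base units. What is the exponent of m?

lx = m⁻²·cd.
So lx⁻¹ = m²·cd⁻¹.
The exponent of m is 2.

2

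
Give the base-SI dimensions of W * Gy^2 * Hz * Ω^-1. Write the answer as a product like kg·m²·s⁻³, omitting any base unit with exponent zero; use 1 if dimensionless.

W = J/s (power = energy per time),
    = kg·m²·s⁻³.
Gy = J/kg (absorbed dose = energy per mass),
    = m²·s⁻².
So Gy² = m⁴·s⁻⁴.
Hz = 1/s = s⁻¹ (frequency is cycles per second).
Ω = V/A (resistance = voltage per current),
    = kg·m²·s⁻³·A⁻².
So Ω⁻¹ = kg⁻¹·m⁻²·s³·A².
Combining: W·Gy²·Hz·Ω⁻¹ = (kg·m²·s⁻³) · (m⁴·s⁻⁴) · s⁻¹ · (kg⁻¹·m⁻²·s³·A²) = m⁴·s⁻⁵·A².

m⁴·s⁻⁵·A²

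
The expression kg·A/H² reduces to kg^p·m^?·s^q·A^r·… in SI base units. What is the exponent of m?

-4

H = Wb/A (inductance = flux per current),
    = kg·m²·s⁻²·A⁻².
So H⁻² = kg⁻²·m⁻⁴·s⁴·A⁴.
Combining: H⁻²·kg·A = (kg⁻²·m⁻⁴·s⁴·A⁴) · kg · A = kg⁻¹·m⁻⁴·s⁴·A⁵.
The exponent of m is -4.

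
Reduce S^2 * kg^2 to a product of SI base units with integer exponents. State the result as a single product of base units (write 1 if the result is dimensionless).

S = kg⁻¹·m⁻²·s³·A².
So S² = kg⁻²·m⁻⁴·s⁶·A⁴.
Combining: S²·kg² = (kg⁻²·m⁻⁴·s⁶·A⁴) · kg² = m⁻⁴·s⁶·A⁴.

m⁻⁴·s⁶·A⁴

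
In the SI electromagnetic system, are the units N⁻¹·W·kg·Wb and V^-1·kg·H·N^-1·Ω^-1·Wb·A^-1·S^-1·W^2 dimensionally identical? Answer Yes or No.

No

Left side:
  N = kg·m·s⁻².
  So N⁻¹ = kg⁻¹·m⁻¹·s².
  W = kg·m²·s⁻³.
  Wb = kg·m²·s⁻²·A⁻¹.
  Combining: N⁻¹·W·kg·Wb = (kg⁻¹·m⁻¹·s²) · (kg·m²·s⁻³) · kg · (kg·m²·s⁻²·A⁻¹) = kg²·m³·s⁻³·A⁻¹.
Right side:
  V = kg·m²·s⁻³·A⁻¹.
  So V⁻¹ = kg⁻¹·m⁻²·s³·A.
  H = kg·m²·s⁻²·A⁻².
  N = kg·m·s⁻².
  So N⁻¹ = kg⁻¹·m⁻¹·s².
  Ω = kg·m²·s⁻³·A⁻².
  So Ω⁻¹ = kg⁻¹·m⁻²·s³·A².
  Wb = kg·m²·s⁻²·A⁻¹.
  S = kg⁻¹·m⁻²·s³·A².
  So S⁻¹ = kg·m²·s⁻³·A⁻².
  W = kg·m²·s⁻³.
  So W² = kg²·m⁴·s⁻⁶.
  Combining: V⁻¹·kg·H·N⁻¹·Ω⁻¹·Wb·A⁻¹·S⁻¹·W² = (kg⁻¹·m⁻²·s³·A) · kg · (kg·m²·s⁻²·A⁻²) · (kg⁻¹·m⁻¹·s²) · (kg⁻¹·m⁻²·s³·A²) · (kg·m²·s⁻²·A⁻¹) · A⁻¹ · (kg·m²·s⁻³·A⁻²) · (kg²·m⁴·s⁻⁶) = kg³·m⁵·s⁻⁵·A⁻³.
Left is kg²·m³·s⁻³·A⁻¹; right is kg³·m⁵·s⁻⁵·A⁻³ — different.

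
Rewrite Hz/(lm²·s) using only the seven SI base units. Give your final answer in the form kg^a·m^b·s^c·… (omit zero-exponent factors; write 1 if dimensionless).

lm = cd·sr = cd (luminous flux; sr is dimensionless).
So lm⁻² = cd⁻².
Hz = 1/s = s⁻¹ (frequency is cycles per second).
Combining: lm⁻²·s⁻¹·Hz = cd⁻² · s⁻¹ · s⁻¹ = s⁻²·cd⁻².

s⁻²·cd⁻²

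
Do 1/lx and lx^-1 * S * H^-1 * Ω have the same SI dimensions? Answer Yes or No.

Left side:
  lx = lm/m² (illuminance = luminous flux per area),
      = m⁻²·cd.
  So lx⁻¹ = m²·cd⁻¹.
Right side:
  lx = lm/m² (illuminance = luminous flux per area),
      = m⁻²·cd.
  So lx⁻¹ = m²·cd⁻¹.
  S = 1/Ω (conductance is reciprocal resistance),
      = kg⁻¹·m⁻²·s³·A².
  H = Wb/A (inductance = flux per current),
      = kg·m²·s⁻²·A⁻².
  So H⁻¹ = kg⁻¹·m⁻²·s²·A².
  Ω = V/A (resistance = voltage per current),
      = kg·m²·s⁻³·A⁻².
  Combining: lx⁻¹·S·H⁻¹·Ω = (m²·cd⁻¹) · (kg⁻¹·m⁻²·s³·A²) · (kg⁻¹·m⁻²·s²·A²) · (kg·m²·s⁻³·A⁻²) = kg⁻¹·s²·A²·cd⁻¹.
Left is m²·cd⁻¹; right is kg⁻¹·s²·A²·cd⁻¹ — different.

No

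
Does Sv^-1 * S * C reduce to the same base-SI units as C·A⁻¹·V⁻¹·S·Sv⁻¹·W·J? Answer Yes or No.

Left side:
  Sv = J/kg (equivalent dose = energy per mass),
      = m²·s⁻².
  So Sv⁻¹ = m⁻²·s².
  S = 1/Ω (conductance is reciprocal resistance),
      = kg⁻¹·m⁻²·s³·A².
  C = A·s = s·A (charge = current × time).
  Combining: Sv⁻¹·S·C = (m⁻²·s²) · (kg⁻¹·m⁻²·s³·A²) · (s·A) = kg⁻¹·m⁻⁴·s⁶·A³.
Right side:
  C = A·s = s·A (charge = current × time).
  V = W/A (potential = power per current),
      = kg·m²·s⁻³·A⁻¹.
  So V⁻¹ = kg⁻¹·m⁻²·s³·A.
  S = 1/Ω (conductance is reciprocal resistance),
      = kg⁻¹·m⁻²·s³·A².
  Sv = J/kg (equivalent dose = energy per mass),
      = m²·s⁻².
  So Sv⁻¹ = m⁻²·s².
  W = J/s (power = energy per time),
      = kg·m²·s⁻³.
  J = N·m (work = force × distance),
      = kg·m²·s⁻².
  Combining: C·A⁻¹·V⁻¹·S·Sv⁻¹·W·J = (s·A) · A⁻¹ · (kg⁻¹·m⁻²·s³·A) · (kg⁻¹·m⁻²·s³·A²) · (m⁻²·s²) · (kg·m²·s⁻³) · (kg·m²·s⁻²) = m⁻²·s⁴·A³.
Left is kg⁻¹·m⁻⁴·s⁶·A³; right is m⁻²·s⁴·A³ — different.

No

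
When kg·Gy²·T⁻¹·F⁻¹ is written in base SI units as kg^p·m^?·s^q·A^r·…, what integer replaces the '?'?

Gy = m²·s⁻².
So Gy² = m⁴·s⁻⁴.
T = kg·s⁻²·A⁻¹.
So T⁻¹ = kg⁻¹·s²·A.
F = kg⁻¹·m⁻²·s⁴·A².
So F⁻¹ = kg·m²·s⁻⁴·A⁻².
Combining: kg·Gy²·T⁻¹·F⁻¹ = kg · (m⁴·s⁻⁴) · (kg⁻¹·s²·A) · (kg·m²·s⁻⁴·A⁻²) = kg·m⁶·s⁻⁶·A⁻¹.
The exponent of m is 6.

6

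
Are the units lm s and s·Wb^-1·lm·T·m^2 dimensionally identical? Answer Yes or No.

Left side:
  lm = cd·sr = cd (luminous flux; sr is dimensionless).
  Combining: lm·s = cd · s = s·cd.
Right side:
  Wb = V·s (flux: a volt is a weber per second),
      = kg·m²·s⁻²·A⁻¹.
  So Wb⁻¹ = kg⁻¹·m⁻²·s²·A.
  lm = cd·sr = cd (luminous flux; sr is dimensionless).
  T = Wb/m² (flux density = flux per area),
      = kg·s⁻²·A⁻¹.
  Combining: s·Wb⁻¹·lm·T·m² = s · (kg⁻¹·m⁻²·s²·A) · cd · (kg·s⁻²·A⁻¹) · m² = s·cd.
Both reduce to s·cd.

Yes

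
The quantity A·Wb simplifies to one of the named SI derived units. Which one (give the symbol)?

J

Wb = V·s (flux: a volt is a weber per second),
    = kg·m²·s⁻²·A⁻¹.
Combining: A·Wb = A · (kg·m²·s⁻²·A⁻¹) = kg·m²·s⁻².
kg·m²·s⁻² is the base-SI form of the joule.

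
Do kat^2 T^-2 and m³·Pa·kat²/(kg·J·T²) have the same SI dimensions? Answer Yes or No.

Left side:
  kat = s⁻¹·mol.
  So kat² = s⁻²·mol².
  T = kg·s⁻²·A⁻¹.
  So T⁻² = kg⁻²·s⁴·A².
  Combining: kat²·T⁻² = (s⁻²·mol²) · (kg⁻²·s⁴·A²) = kg⁻²·s²·A²·mol².
Right side:
  J = N·m (work = force × distance),
      = kg·m²·s⁻².
  So J⁻¹ = kg⁻¹·m⁻²·s².
  T = Wb/m² (flux density = flux per area),
      = kg·s⁻²·A⁻¹.
  So T⁻² = kg⁻²·s⁴·A².
  Pa = N/m² (pressure = force per area),
      = kg·m⁻¹·s⁻².
  kat = mol/s = s⁻¹·mol (catalytic activity).
  So kat² = s⁻²·mol².
  Combining: kg⁻¹·m³·J⁻¹·T⁻²·Pa·kat² = kg⁻¹ · m³ · (kg⁻¹·m⁻²·s²) · (kg⁻²·s⁴·A²) · (kg·m⁻¹·s⁻²) · (s⁻²·mol²) = kg⁻³·s²·A²·mol².
Left is kg⁻²·s²·A²·mol²; right is kg⁻³·s²·A²·mol² — different.

No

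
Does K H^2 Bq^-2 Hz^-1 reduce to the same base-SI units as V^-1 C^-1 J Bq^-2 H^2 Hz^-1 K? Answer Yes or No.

Left side:
  H = Wb/A (inductance = flux per current),
      = kg·m²·s⁻²·A⁻².
  So H² = kg²·m⁴·s⁻⁴·A⁻⁴.
  Bq = 1/s = s⁻¹ (activity is decays per second).
  So Bq⁻² = s².
  Hz = 1/s = s⁻¹ (frequency is cycles per second).
  So Hz⁻¹ = s.
  Combining: K·H²·Bq⁻²·Hz⁻¹ = K · (kg²·m⁴·s⁻⁴·A⁻⁴) · s² · s = kg²·m⁴·s⁻¹·A⁻⁴·K.
Right side:
  V = W/A (potential = power per current),
      = kg·m²·s⁻³·A⁻¹.
  So V⁻¹ = kg⁻¹·m⁻²·s³·A.
  C = A·s = s·A (charge = current × time).
  So C⁻¹ = s⁻¹·A⁻¹.
  J = N·m (work = force × distance),
      = kg·m²·s⁻².
  Bq = 1/s = s⁻¹ (activity is decays per second).
  So Bq⁻² = s².
  H = Wb/A (inductance = flux per current),
      = kg·m²·s⁻²·A⁻².
  So H² = kg²·m⁴·s⁻⁴·A⁻⁴.
  Hz = 1/s = s⁻¹ (frequency is cycles per second).
  So Hz⁻¹ = s.
  Combining: V⁻¹·C⁻¹·J·Bq⁻²·H²·Hz⁻¹·K = (kg⁻¹·m⁻²·s³·A) · (s⁻¹·A⁻¹) · (kg·m²·s⁻²) · s² · (kg²·m⁴·s⁻⁴·A⁻⁴) · s · K = kg²·m⁴·s⁻¹·A⁻⁴·K.
Both reduce to kg²·m⁴·s⁻¹·A⁻⁴·K.

Yes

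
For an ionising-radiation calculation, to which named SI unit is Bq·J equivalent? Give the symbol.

Bq = 1/s = s⁻¹ (activity is decays per second).
J = N·m (work = force × distance),
    = kg·m²·s⁻².
Combining: Bq·J = s⁻¹ · (kg·m²·s⁻²) = kg·m²·s⁻³.
kg·m²·s⁻³ is the base-SI form of the watt.

W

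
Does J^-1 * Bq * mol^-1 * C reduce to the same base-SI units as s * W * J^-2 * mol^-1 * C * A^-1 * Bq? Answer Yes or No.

Left side:
  J = N·m (work = force × distance),
      = kg·m²·s⁻².
  So J⁻¹ = kg⁻¹·m⁻²·s².
  Bq = 1/s = s⁻¹ (activity is decays per second).
  C = A·s = s·A (charge = current × time).
  Combining: J⁻¹·Bq·mol⁻¹·C = (kg⁻¹·m⁻²·s²) · s⁻¹ · mol⁻¹ · (s·A) = kg⁻¹·m⁻²·s²·A·mol⁻¹.
Right side:
  W = J/s (power = energy per time),
      = kg·m²·s⁻³.
  J = N·m (work = force × distance),
      = kg·m²·s⁻².
  So J⁻² = kg⁻²·m⁻⁴·s⁴.
  C = A·s = s·A (charge = current × time).
  Bq = 1/s = s⁻¹ (activity is decays per second).
  Combining: s·W·J⁻²·mol⁻¹·C·A⁻¹·Bq = s · (kg·m²·s⁻³) · (kg⁻²·m⁻⁴·s⁴) · mol⁻¹ · (s·A) · A⁻¹ · s⁻¹ = kg⁻¹·m⁻²·s²·mol⁻¹.
Left is kg⁻¹·m⁻²·s²·A·mol⁻¹; right is kg⁻¹·m⁻²·s²·mol⁻¹ — different.

No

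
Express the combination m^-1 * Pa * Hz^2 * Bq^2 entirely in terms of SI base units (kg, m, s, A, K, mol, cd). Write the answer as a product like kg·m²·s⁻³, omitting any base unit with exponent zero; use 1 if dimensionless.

Pa = N/m² (pressure = force per area),
    = kg·m⁻¹·s⁻².
Hz = 1/s = s⁻¹ (frequency is cycles per second).
So Hz² = s⁻².
Bq = 1/s = s⁻¹ (activity is decays per second).
So Bq² = s⁻².
Combining: m⁻¹·Pa·Hz²·Bq² = m⁻¹ · (kg·m⁻¹·s⁻²) · s⁻² · s⁻² = kg·m⁻²·s⁻⁶.

kg·m⁻²·s⁻⁶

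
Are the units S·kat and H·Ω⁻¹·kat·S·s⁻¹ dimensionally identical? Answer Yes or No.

Yes

Left side:
  S = kg⁻¹·m⁻²·s³·A².
  kat = s⁻¹·mol.
  Combining: S·kat = (kg⁻¹·m⁻²·s³·A²) · (s⁻¹·mol) = kg⁻¹·m⁻²·s²·A²·mol.
Right side:
  H = Wb/A (inductance = flux per current),
      = kg·m²·s⁻²·A⁻².
  Ω = V/A (resistance = voltage per current),
      = kg·m²·s⁻³·A⁻².
  So Ω⁻¹ = kg⁻¹·m⁻²·s³·A².
  kat = mol/s = s⁻¹·mol (catalytic activity).
  S = 1/Ω (conductance is reciprocal resistance),
      = kg⁻¹·m⁻²·s³·A².
  Combining: H·Ω⁻¹·kat·S·s⁻¹ = (kg·m²·s⁻²·A⁻²) · (kg⁻¹·m⁻²·s³·A²) · (s⁻¹·mol) · (kg⁻¹·m⁻²·s³·A²) · s⁻¹ = kg⁻¹·m⁻²·s²·A²·mol.
Both reduce to kg⁻¹·m⁻²·s²·A²·mol.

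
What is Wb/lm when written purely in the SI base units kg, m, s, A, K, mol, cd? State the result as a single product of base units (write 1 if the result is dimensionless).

Wb = kg·m²·s⁻²·A⁻¹.
lm = cd.
So lm⁻¹ = cd⁻¹.
Combining: Wb·lm⁻¹ = (kg·m²·s⁻²·A⁻¹) · cd⁻¹ = kg·m²·s⁻²·A⁻¹·cd⁻¹.

kg·m²·s⁻²·A⁻¹·cd⁻¹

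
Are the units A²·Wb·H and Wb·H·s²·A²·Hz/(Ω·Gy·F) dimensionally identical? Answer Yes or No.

Left side:
  Wb = V·s (flux: a volt is a weber per second),
      = kg·m²·s⁻²·A⁻¹.
  H = Wb/A (inductance = flux per current),
      = kg·m²·s⁻²·A⁻².
  Combining: A²·Wb·H = A² · (kg·m²·s⁻²·A⁻¹) · (kg·m²·s⁻²·A⁻²) = kg²·m⁴·s⁻⁴·A⁻¹.
Right side:
  Wb = kg·m²·s⁻²·A⁻¹.
  H = kg·m²·s⁻²·A⁻².
  Ω = kg·m²·s⁻³·A⁻².
  So Ω⁻¹ = kg⁻¹·m⁻²·s³·A².
  Gy = m²·s⁻².
  So Gy⁻¹ = m⁻²·s².
  Hz = s⁻¹.
  F = kg⁻¹·m⁻²·s⁴·A².
  So F⁻¹ = kg·m²·s⁻⁴·A⁻².
  Combining: Wb·H·s²·A²·Ω⁻¹·Gy⁻¹·Hz·F⁻¹ = (kg·m²·s⁻²·A⁻¹) · (kg·m²·s⁻²·A⁻²) · s² · A² · (kg⁻¹·m⁻²·s³·A²) · (m⁻²·s²) · s⁻¹ · (kg·m²·s⁻⁴·A⁻²) = kg²·m²·s⁻²·A⁻¹.
Left is kg²·m⁴·s⁻⁴·A⁻¹; right is kg²·m²·s⁻²·A⁻¹ — different.

No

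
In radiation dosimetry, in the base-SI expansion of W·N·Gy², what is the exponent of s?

-9

W = J/s (power = energy per time),
    = kg·m²·s⁻³.
N = kg·m/s² = kg·m·s⁻² (force = mass × acceleration).
Gy = J/kg (absorbed dose = energy per mass),
    = m²·s⁻².
So Gy² = m⁴·s⁻⁴.
Combining: W·N·Gy² = (kg·m²·s⁻³) · (kg·m·s⁻²) · (m⁴·s⁻⁴) = kg²·m⁷·s⁻⁹.
The exponent of s is -9.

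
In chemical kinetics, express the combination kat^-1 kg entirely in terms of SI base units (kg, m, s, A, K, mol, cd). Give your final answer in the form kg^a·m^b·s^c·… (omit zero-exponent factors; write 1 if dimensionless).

kg·s·mol⁻¹

kat = s⁻¹·mol.
So kat⁻¹ = s·mol⁻¹.
Combining: kat⁻¹·kg = (s·mol⁻¹) · kg = kg·s·mol⁻¹.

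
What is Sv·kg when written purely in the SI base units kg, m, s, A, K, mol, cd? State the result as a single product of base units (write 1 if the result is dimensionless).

kg·m²·s⁻²

Sv = m²·s⁻².
Combining: Sv·kg = (m²·s⁻²) · kg = kg·m²·s⁻².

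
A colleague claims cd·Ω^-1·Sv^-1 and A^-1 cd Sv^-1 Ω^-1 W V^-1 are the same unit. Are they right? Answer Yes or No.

Left side:
  Ω = kg·m²·s⁻³·A⁻².
  So Ω⁻¹ = kg⁻¹·m⁻²·s³·A².
  Sv = m²·s⁻².
  So Sv⁻¹ = m⁻²·s².
  Combining: cd·Ω⁻¹·Sv⁻¹ = cd · (kg⁻¹·m⁻²·s³·A²) · (m⁻²·s²) = kg⁻¹·m⁻⁴·s⁵·A²·cd.
Right side:
  Sv = m²·s⁻².
  So Sv⁻¹ = m⁻²·s².
  Ω = kg·m²·s⁻³·A⁻².
  So Ω⁻¹ = kg⁻¹·m⁻²·s³·A².
  W = kg·m²·s⁻³.
  V = kg·m²·s⁻³·A⁻¹.
  So V⁻¹ = kg⁻¹·m⁻²·s³·A.
  Combining: A⁻¹·cd·Sv⁻¹·Ω⁻¹·W·V⁻¹ = A⁻¹ · cd · (m⁻²·s²) · (kg⁻¹·m⁻²·s³·A²) · (kg·m²·s⁻³) · (kg⁻¹·m⁻²·s³·A) = kg⁻¹·m⁻⁴·s⁵·A²·cd.
Both reduce to kg⁻¹·m⁻⁴·s⁵·A²·cd.

Yes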